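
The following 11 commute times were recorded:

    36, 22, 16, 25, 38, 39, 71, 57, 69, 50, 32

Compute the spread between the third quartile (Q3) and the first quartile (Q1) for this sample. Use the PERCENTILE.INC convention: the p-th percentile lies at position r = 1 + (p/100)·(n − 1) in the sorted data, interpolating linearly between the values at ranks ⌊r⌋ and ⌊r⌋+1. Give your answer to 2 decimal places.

25.00

Sorted: 16, 22, 25, 32, 36, 38, 39, 50, 57, 69, 71.
n = 11.
P25: r = 3.5; ranks 3–4 are 25, 32; interpolating gives 28.5.
P75: r = 8.5; ranks 8–9 are 50, 57; interpolating gives 53.5.
Difference: 53.5 − 28.5 = 25.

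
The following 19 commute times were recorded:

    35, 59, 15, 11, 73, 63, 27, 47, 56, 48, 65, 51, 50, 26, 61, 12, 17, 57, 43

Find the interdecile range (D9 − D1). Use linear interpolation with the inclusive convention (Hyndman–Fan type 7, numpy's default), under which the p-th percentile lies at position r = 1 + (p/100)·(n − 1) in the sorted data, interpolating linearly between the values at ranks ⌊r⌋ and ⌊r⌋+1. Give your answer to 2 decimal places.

49.00

Sorted: 11, 12, 15, 17, 26, 27, 35, 43, 47, 48, 50, 51, 56, 57, 59, 61, 63, 65, 73.
n = 19.
P10: r = 2.8; ranks 2–3 are 12, 15; interpolating gives 14.4.
P90: r = 17.2; ranks 17–18 are 63, 65; interpolating gives 63.4.
Difference: 63.4 − 14.4 = 49.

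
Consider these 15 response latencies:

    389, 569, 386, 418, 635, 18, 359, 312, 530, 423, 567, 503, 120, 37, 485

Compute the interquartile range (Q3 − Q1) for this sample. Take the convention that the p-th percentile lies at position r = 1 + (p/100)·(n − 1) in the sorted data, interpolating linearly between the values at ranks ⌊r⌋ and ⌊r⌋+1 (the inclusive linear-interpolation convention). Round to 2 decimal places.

Sorted: 18, 37, 120, 312, 359, 386, 389, 418, 423, 485, 503, 530, 567, 569, 635.
n = 15.
P25: r = 4.5; ranks 4–5 are 312, 359; interpolating gives 335.5.
P75: r = 11.5; ranks 11–12 are 503, 530; interpolating gives 516.5.
Difference: 516.5 − 335.5 = 181.

181.00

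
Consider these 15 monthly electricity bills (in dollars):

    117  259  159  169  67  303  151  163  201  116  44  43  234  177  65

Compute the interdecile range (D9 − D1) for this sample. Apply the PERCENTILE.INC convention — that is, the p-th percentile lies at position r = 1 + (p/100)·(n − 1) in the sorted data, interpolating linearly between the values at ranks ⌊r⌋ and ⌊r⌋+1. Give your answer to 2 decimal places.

196.60

Sorted: 43, 44, 65, 67, 116, 117, 151, 159, 163, 169, 177, 201, 234, 259, 303.
n = 15.
P10: r = 2.4; ranks 2–3 are 44, 65; interpolating gives 52.4.
P90: r = 13.6; ranks 13–14 are 234, 259; interpolating gives 249.
Difference: 249 − 52.4 = 196.6.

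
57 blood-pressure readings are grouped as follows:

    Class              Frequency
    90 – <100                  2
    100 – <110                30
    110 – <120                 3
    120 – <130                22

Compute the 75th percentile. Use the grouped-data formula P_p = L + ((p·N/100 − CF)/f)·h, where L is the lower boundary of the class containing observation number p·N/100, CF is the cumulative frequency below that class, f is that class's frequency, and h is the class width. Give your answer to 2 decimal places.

123.52

N = 57; target position k = 75/100 · 57 = 42.75.
Cumulative frequencies: 2, 32, 35, 57.
Observation 42.75 falls in the class 120 – <130.
L = 120, CF = 35, f = 22, h = 10.
P75 = 120 + ((42.75 − 35)/22)·10 = 120 + 3.52273 = 123.523.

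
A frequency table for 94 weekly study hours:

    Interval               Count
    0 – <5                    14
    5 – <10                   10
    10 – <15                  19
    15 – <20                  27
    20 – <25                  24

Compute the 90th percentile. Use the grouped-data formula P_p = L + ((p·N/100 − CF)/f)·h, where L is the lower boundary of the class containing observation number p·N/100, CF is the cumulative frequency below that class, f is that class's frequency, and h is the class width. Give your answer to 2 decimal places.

23.04

N = 94; target position k = 90/100 · 94 = 84.6.
Cumulative frequencies: 14, 24, 43, 70, 94.
Observation 84.6 falls in the class 20 – <25.
L = 20, CF = 70, f = 24, h = 5.
P90 = 20 + ((84.6 − 70)/24)·5 = 20 + 3.04167 = 23.0417.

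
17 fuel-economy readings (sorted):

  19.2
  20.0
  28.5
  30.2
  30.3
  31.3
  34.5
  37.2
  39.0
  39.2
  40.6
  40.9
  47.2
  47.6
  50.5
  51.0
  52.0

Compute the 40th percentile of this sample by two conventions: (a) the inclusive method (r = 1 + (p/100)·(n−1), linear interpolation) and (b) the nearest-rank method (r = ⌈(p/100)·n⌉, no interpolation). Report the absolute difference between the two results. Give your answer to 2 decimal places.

n = 17.
(a) r = 7.4; between ranks 7 (34.5) and 8 (37.2): 35.58.
(b) the nearest-rank method: rank 7 → 34.5.
|35.58 − 34.5| = 1.08.

1.08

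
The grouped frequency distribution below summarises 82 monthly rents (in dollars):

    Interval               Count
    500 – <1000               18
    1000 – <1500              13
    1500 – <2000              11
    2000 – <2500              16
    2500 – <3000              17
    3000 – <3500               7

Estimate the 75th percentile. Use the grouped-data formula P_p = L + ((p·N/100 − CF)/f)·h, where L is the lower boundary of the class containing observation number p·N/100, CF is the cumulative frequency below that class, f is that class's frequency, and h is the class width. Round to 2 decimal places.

N = 82; target position k = 75/100 · 82 = 61.5.
Cumulative frequencies: 18, 31, 42, 58, 75, 82.
Observation 61.5 falls in the class 2500 – <3000.
L = 2500, CF = 58, f = 17, h = 500.
P75 = 2500 + ((61.5 − 58)/17)·500 = 2500 + 102.941 = 2602.94.

2602.94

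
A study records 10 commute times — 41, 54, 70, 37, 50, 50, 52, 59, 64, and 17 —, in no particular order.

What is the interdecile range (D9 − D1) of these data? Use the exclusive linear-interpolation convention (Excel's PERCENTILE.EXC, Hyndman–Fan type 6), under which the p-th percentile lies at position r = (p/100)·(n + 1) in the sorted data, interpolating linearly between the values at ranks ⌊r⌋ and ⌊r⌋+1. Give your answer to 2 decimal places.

Sorted: 17, 37, 41, 50, 50, 52, 54, 59, 64, 70.
n = 10.
P10: r = 1.1; ranks 1–2 are 17, 37; interpolating gives 19.
P90: r = 9.9; ranks 9–10 are 64, 70; interpolating gives 69.4.
Difference: 69.4 − 19 = 50.4.

50.40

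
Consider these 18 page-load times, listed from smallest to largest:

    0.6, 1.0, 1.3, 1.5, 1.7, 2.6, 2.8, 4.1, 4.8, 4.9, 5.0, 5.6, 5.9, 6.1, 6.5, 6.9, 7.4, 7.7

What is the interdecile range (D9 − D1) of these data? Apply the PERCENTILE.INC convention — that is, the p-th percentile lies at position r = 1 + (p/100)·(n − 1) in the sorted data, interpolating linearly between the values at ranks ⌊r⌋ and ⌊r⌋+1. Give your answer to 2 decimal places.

n = 18.
P10: r = 2.7; ranks 2–3 are 1.0, 1.3; interpolating gives 1.21.
P90: r = 16.3; ranks 16–17 are 6.9, 7.4; interpolating gives 7.05.
Difference: 7.05 − 1.21 = 5.84.

5.84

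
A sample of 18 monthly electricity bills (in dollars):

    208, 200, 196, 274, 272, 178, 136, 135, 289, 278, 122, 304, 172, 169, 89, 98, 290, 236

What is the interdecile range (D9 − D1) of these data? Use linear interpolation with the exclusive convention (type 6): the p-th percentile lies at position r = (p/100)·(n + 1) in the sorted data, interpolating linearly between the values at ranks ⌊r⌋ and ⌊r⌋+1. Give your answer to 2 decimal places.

Sorted: 89, 98, 122, 135, 136, 169, 172, 178, 196, 200, 208, 236, 272, 274, 278, 289, 290, 304.
n = 18.
P10: r = 1.9; ranks 1–2 are 89, 98; interpolating gives 97.1.
P90: r = 17.1; ranks 17–18 are 290, 304; interpolating gives 291.4.
Difference: 291.4 − 97.1 = 194.3.

194.30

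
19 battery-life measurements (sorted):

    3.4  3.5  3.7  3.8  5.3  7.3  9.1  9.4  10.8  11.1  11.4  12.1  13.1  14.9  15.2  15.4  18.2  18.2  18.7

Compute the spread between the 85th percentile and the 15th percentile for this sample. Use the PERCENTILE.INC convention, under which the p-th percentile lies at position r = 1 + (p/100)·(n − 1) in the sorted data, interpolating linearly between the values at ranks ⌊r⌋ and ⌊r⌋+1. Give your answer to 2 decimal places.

n = 19.
P15: r = 3.7; ranks 3–4 are 3.7, 3.8; interpolating gives 3.77.
P85: r = 16.3; ranks 16–17 are 15.4, 18.2; interpolating gives 16.24.
Difference: 16.24 − 3.77 = 12.47.

12.47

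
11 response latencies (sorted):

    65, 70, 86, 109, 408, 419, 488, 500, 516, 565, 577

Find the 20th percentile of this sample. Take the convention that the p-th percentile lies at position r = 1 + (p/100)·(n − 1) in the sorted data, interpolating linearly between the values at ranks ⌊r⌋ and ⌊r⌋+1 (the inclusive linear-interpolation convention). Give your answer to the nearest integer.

86

n = 11.
r = 1 + (20/100)·(11 − 1) = 1 + 2 = 3.
r is an integer, so P20 is the value at rank 3: 86.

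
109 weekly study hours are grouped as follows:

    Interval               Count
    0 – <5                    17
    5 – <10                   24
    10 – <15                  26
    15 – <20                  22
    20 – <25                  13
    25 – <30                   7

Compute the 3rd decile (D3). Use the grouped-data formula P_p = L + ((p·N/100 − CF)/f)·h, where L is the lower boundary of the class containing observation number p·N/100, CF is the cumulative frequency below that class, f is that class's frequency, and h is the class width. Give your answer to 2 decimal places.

N = 109; target position k = 30/100 · 109 = 32.7.
Cumulative frequencies: 17, 41, 67, 89, 102, 109.
Observation 32.7 falls in the class 5 – <10.
L = 5, CF = 17, f = 24, h = 5.
P30 = 5 + ((32.7 − 17)/24)·5 = 5 + 3.27083 = 8.27083.

8.27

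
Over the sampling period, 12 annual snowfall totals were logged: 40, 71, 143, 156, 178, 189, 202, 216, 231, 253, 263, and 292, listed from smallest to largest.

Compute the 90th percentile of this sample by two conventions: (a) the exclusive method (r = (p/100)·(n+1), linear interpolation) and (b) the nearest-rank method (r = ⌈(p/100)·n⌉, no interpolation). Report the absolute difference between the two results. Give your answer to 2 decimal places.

20.30

n = 12.
(a) r = 11.7; between ranks 11 (263) and 12 (292): 283.3.
(b) the nearest-rank method: rank 11 → 263.
|283.3 − 263| = 20.3.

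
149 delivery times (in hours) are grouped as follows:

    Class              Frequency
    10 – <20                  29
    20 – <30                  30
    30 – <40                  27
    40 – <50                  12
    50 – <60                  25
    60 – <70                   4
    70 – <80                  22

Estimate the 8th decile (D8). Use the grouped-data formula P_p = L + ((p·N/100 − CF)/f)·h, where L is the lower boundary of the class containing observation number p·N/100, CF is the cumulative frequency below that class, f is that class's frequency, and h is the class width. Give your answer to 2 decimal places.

58.48

N = 149; target position k = 80/100 · 149 = 119.2.
Cumulative frequencies: 29, 59, 86, 98, 123, 127, 149.
Observation 119.2 falls in the class 50 – <60.
L = 50, CF = 98, f = 25, h = 10.
P80 = 50 + ((119.2 − 98)/25)·10 = 50 + 8.48 = 58.48.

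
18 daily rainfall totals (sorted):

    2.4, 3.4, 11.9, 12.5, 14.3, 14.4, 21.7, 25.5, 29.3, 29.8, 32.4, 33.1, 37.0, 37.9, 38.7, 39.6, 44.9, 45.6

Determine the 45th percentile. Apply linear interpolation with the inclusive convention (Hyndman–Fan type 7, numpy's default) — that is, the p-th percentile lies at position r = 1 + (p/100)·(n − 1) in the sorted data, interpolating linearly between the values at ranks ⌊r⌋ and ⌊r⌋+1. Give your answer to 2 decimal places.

n = 18.
r = 1 + (45/100)·(18 − 1) = 1 + 7.65 = 8.65.
Rank 8 is 25.5 and rank 9 is 29.3.
Interpolate: 25.5 + 0.65·(29.3 − 25.5) = 25.5 + 0.65·3.8 = 27.97.

27.97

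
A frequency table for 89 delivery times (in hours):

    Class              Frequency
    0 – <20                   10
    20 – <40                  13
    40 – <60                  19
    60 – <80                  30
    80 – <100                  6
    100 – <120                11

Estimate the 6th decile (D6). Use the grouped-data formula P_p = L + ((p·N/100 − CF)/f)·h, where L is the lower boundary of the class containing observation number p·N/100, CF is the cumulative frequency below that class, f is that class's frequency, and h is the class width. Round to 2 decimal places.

N = 89; target position k = 60/100 · 89 = 53.4.
Cumulative frequencies: 10, 23, 42, 72, 78, 89.
Observation 53.4 falls in the class 60 – <80.
L = 60, CF = 42, f = 30, h = 20.
P60 = 60 + ((53.4 − 42)/30)·20 = 60 + 7.6 = 67.6.

67.60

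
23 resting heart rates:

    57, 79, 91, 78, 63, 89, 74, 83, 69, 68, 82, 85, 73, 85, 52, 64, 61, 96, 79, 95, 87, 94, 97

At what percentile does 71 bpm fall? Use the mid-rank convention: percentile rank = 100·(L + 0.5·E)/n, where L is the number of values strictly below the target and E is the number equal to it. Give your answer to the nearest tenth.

Sorted: 52, 57, 61, 63, 64, 68, 69, 73, 74, 78, 79, 79, 82, 83, 85, 85, 87, 89, 91, 94, 95, 96, 97.
Count below 71: L = 7; count equal: E = 0; n = 23.
Percentile rank = 100·(7 + 0.5·0)/23 = 100·7/23 = 30.43.

30.4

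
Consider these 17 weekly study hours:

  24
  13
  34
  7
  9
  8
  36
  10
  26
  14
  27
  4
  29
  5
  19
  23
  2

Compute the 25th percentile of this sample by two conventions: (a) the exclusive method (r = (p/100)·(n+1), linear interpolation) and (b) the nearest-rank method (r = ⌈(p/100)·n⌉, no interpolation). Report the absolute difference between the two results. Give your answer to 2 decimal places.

0.50

Sorted: 2, 4, 5, 7, 8, 9, 10, 13, 14, 19, 23, 24, 26, 27, 29, 34, 36.
n = 17.
(a) r = 4.5; between ranks 4 (7) and 5 (8): 7.5.
(b) the nearest-rank method: rank 5 → 8.
|7.5 − 8| = 0.5.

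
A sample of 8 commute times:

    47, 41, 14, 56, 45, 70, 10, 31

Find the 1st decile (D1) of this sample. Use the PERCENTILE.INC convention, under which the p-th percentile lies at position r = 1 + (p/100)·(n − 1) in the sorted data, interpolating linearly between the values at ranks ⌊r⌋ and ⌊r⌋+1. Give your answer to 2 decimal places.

12.80

Sorted: 10, 14, 31, 41, 45, 47, 56, 70.
n = 8.
r = 1 + (10/100)·(8 − 1) = 1 + 0.7 = 1.7.
Rank 1 is 10 and rank 2 is 14.
Interpolate: 10 + 0.7·(14 − 10) = 10 + 0.7·4 = 12.8.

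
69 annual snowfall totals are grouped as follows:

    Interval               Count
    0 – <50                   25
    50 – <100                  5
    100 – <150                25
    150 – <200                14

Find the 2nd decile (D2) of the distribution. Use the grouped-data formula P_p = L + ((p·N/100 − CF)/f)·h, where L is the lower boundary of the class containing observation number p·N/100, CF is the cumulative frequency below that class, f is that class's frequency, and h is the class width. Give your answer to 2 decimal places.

27.60

N = 69; target position k = 20/100 · 69 = 13.8.
Cumulative frequencies: 25, 30, 55, 69.
Observation 13.8 falls in the class 0 – <50.
L = 0, CF = 0, f = 25, h = 50.
P20 = 0 + ((13.8 − 0)/25)·50 = 0 + 27.6 = 27.6.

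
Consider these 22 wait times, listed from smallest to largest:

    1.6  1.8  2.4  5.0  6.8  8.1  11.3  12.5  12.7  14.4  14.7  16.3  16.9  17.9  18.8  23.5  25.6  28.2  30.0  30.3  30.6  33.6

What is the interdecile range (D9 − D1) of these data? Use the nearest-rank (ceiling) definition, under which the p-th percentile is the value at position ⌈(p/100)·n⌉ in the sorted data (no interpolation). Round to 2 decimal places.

27.90

n = 22.
P10: rank ⌈10/100·22⌉ = 3 → 2.4.
P90: rank ⌈90/100·22⌉ = 20 → 30.3.
Difference: 30.3 − 2.4 = 27.9.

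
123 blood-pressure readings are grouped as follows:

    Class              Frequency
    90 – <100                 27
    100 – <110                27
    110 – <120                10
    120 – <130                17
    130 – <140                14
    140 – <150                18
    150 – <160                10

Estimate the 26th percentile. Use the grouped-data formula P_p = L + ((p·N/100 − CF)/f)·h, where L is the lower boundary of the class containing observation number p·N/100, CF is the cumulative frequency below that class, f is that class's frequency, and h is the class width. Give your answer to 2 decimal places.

101.84

N = 123; target position k = 26/100 · 123 = 31.98.
Cumulative frequencies: 27, 54, 64, 81, 95, 113, 123.
Observation 31.98 falls in the class 100 – <110.
L = 100, CF = 27, f = 27, h = 10.
P26 = 100 + ((31.98 − 27)/27)·10 = 100 + 1.84444 = 101.844.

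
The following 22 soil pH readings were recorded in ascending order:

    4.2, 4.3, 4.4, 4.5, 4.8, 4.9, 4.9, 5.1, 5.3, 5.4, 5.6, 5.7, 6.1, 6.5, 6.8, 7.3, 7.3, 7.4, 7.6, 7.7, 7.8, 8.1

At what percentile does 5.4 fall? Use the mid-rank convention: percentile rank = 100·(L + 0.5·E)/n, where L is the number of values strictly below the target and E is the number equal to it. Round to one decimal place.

Count below 5.4: L = 9; count equal: E = 1; n = 22.
Percentile rank = 100·(9 + 0.5·1)/22 = 100·9.5/22 = 43.18.

43.2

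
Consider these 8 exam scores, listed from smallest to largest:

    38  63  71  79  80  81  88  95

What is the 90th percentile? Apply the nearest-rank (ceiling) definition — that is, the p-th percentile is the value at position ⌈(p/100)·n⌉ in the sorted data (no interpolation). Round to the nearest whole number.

95

n = 8.
Position = ⌈90/100 · 8⌉ = ⌈7.2⌉ = 8.
The value at rank 8 is 95.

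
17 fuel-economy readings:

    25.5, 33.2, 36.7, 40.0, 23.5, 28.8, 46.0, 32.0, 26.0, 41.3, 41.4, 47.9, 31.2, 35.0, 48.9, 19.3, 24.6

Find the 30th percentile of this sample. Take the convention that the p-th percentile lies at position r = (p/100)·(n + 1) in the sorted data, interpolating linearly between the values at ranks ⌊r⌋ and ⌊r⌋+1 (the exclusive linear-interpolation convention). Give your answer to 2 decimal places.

Sorted: 19.3, 23.5, 24.6, 25.5, 26.0, 28.8, 31.2, 32.0, 33.2, 35.0, 36.7, 40.0, 41.3, 41.4, 46.0, 47.9, 48.9.
n = 17.
r = (30/100)·(17 + 1) = 5.4.
Rank 5 is 26.0 and rank 6 is 28.8.
Interpolate: 26.0 + 0.4·(28.8 − 26.0) = 26.0 + 0.4·2.8 = 27.12.

27.12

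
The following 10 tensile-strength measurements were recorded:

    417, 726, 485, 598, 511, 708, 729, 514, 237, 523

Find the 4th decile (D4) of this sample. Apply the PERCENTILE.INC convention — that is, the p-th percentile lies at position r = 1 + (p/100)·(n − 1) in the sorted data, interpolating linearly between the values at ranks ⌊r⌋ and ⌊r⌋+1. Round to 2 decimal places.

Sorted: 237, 417, 485, 511, 514, 523, 598, 708, 726, 729.
n = 10.
r = 1 + (40/100)·(10 − 1) = 1 + 3.6 = 4.6.
Rank 4 is 511 and rank 5 is 514.
Interpolate: 511 + 0.6·(514 − 511) = 511 + 0.6·3 = 512.8.

512.80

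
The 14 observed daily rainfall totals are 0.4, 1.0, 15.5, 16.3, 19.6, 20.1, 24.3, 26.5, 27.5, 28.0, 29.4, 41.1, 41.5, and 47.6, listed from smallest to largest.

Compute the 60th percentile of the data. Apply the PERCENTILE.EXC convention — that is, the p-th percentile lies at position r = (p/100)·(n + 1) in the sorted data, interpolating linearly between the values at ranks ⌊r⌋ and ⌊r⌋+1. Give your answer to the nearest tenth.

27.5

n = 14.
r = (60/100)·(14 + 1) = 9.
r is an integer, so P60 is the value at rank 9: 27.5.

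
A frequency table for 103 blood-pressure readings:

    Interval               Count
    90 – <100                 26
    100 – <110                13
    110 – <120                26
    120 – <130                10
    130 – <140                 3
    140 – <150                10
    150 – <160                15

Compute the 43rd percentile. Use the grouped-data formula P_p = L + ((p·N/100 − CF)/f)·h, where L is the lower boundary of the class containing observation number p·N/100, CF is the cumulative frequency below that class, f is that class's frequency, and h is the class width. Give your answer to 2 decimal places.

112.03

N = 103; target position k = 43/100 · 103 = 44.29.
Cumulative frequencies: 26, 39, 65, 75, 78, 88, 103.
Observation 44.29 falls in the class 110 – <120.
L = 110, CF = 39, f = 26, h = 10.
P43 = 110 + ((44.29 − 39)/26)·10 = 110 + 2.03462 = 112.035.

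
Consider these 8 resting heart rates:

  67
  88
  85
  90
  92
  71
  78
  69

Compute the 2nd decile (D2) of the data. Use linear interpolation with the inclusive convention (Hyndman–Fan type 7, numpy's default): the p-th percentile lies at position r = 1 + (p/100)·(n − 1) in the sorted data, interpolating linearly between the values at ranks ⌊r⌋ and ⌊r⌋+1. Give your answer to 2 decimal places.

69.80

Sorted: 67, 69, 71, 78, 85, 88, 90, 92.
n = 8.
r = 1 + (20/100)·(8 − 1) = 1 + 1.4 = 2.4.
Rank 2 is 69 and rank 3 is 71.
Interpolate: 69 + 0.4·(71 − 69) = 69 + 0.4·2 = 69.8.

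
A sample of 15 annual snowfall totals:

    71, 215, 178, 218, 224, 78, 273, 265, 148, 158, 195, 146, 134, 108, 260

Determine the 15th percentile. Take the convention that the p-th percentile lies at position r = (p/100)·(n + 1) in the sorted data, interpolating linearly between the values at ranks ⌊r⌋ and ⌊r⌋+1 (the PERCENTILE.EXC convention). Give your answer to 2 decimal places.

90.00

Sorted: 71, 78, 108, 134, 146, 148, 158, 178, 195, 215, 218, 224, 260, 265, 273.
n = 15.
r = (15/100)·(15 + 1) = 2.4.
Rank 2 is 78 and rank 3 is 108.
Interpolate: 78 + 0.4·(108 − 78) = 78 + 0.4·30 = 90.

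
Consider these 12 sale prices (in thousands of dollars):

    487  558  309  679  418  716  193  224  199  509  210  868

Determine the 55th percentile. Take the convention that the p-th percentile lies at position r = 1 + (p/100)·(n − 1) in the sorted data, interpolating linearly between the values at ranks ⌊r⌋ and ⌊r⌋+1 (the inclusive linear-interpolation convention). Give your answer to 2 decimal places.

Sorted: 193, 199, 210, 224, 309, 418, 487, 509, 558, 679, 716, 868.
n = 12.
r = 1 + (55/100)·(12 − 1) = 1 + 6.05 = 7.05.
Rank 7 is 487 and rank 8 is 509.
Interpolate: 487 + 0.05·(509 − 487) = 487 + 0.05·22 = 488.1.

488.10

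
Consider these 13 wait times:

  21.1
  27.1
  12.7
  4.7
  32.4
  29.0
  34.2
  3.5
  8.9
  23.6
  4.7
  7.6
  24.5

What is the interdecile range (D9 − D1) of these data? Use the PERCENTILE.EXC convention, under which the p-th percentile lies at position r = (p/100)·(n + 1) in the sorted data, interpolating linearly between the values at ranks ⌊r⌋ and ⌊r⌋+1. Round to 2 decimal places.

Sorted: 3.5, 4.7, 4.7, 7.6, 8.9, 12.7, 21.1, 23.6, 24.5, 27.1, 29.0, 32.4, 34.2.
n = 13.
P10: r = 1.4; ranks 1–2 are 3.5, 4.7; interpolating gives 3.98.
P90: r = 12.6; ranks 12–13 are 32.4, 34.2; interpolating gives 33.48.
Difference: 33.48 − 3.98 = 29.5.

29.50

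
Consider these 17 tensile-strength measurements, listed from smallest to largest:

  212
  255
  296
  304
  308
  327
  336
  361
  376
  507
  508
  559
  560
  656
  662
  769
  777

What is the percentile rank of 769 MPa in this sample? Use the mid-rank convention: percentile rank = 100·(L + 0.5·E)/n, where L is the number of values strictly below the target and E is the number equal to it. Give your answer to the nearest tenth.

91.2

Count below 769: L = 15; count equal: E = 1; n = 17.
Percentile rank = 100·(15 + 0.5·1)/17 = 100·15.5/17 = 91.18.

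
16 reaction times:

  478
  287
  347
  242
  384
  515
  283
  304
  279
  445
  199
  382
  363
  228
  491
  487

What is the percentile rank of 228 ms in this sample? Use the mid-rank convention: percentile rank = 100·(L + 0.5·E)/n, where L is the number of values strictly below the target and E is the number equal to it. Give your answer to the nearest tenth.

Sorted: 199, 228, 242, 279, 283, 287, 304, 347, 363, 382, 384, 445, 478, 487, 491, 515.
Count below 228: L = 1; count equal: E = 1; n = 16.
Percentile rank = 100·(1 + 0.5·1)/16 = 100·1.5/16 = 9.375.

9.4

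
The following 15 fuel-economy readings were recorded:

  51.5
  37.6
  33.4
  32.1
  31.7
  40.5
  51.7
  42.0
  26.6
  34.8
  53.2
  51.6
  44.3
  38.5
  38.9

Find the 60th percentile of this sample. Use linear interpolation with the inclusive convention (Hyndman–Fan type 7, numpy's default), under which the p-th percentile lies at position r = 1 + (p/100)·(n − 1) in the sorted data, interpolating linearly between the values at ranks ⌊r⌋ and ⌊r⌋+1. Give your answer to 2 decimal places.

Sorted: 26.6, 31.7, 32.1, 33.4, 34.8, 37.6, 38.5, 38.9, 40.5, 42.0, 44.3, 51.5, 51.6, 51.7, 53.2.
n = 15.
r = 1 + (60/100)·(15 − 1) = 1 + 8.4 = 9.4.
Rank 9 is 40.5 and rank 10 is 42.0.
Interpolate: 40.5 + 0.4·(42.0 − 40.5) = 40.5 + 0.4·1.5 = 41.1.

41.10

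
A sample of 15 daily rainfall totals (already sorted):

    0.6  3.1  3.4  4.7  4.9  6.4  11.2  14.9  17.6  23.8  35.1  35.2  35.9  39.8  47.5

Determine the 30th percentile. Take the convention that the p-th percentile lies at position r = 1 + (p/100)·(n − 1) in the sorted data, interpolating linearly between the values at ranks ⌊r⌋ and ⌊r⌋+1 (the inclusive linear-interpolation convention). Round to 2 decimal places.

n = 15.
r = 1 + (30/100)·(15 − 1) = 1 + 4.2 = 5.2.
Rank 5 is 4.9 and rank 6 is 6.4.
Interpolate: 4.9 + 0.2·(6.4 − 4.9) = 4.9 + 0.2·1.5 = 5.2.

5.20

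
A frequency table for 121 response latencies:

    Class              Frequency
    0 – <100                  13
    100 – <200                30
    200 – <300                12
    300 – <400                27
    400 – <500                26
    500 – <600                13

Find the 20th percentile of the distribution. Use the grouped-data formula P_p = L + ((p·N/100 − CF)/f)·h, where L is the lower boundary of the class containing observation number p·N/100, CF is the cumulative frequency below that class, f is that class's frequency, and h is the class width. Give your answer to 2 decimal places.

N = 121; target position k = 20/100 · 121 = 24.2.
Cumulative frequencies: 13, 43, 55, 82, 108, 121.
Observation 24.2 falls in the class 100 – <200.
L = 100, CF = 13, f = 30, h = 100.
P20 = 100 + ((24.2 − 13)/30)·100 = 100 + 37.3333 = 137.333.

137.33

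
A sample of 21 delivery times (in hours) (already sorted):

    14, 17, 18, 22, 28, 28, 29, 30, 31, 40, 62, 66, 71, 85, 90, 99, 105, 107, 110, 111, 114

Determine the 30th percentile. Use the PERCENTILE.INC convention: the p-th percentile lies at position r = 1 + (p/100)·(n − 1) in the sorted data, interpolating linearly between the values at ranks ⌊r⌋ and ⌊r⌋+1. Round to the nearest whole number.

29

n = 21.
r = 1 + (30/100)·(21 − 1) = 1 + 6 = 7.
r is an integer, so P30 is the value at rank 7: 29.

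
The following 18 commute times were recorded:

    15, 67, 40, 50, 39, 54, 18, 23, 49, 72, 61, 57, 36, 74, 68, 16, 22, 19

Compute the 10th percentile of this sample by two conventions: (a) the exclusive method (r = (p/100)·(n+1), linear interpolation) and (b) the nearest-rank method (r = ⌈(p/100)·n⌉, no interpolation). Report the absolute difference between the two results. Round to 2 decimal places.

Sorted: 15, 16, 18, 19, 22, 23, 36, 39, 40, 49, 50, 54, 57, 61, 67, 68, 72, 74.
n = 18.
(a) r = 1.9; between ranks 1 (15) and 2 (16): 15.9.
(b) the nearest-rank method: rank 2 → 16.
|15.9 − 16| = 0.1.

0.10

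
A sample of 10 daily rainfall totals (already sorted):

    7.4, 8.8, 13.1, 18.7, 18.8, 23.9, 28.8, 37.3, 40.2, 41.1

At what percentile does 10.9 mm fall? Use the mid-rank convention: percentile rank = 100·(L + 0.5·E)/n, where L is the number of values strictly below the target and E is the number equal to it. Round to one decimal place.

20.0

Count below 10.9: L = 2; count equal: E = 0; n = 10.
Percentile rank = 100·(2 + 0.5·0)/10 = 100·2/10 = 20.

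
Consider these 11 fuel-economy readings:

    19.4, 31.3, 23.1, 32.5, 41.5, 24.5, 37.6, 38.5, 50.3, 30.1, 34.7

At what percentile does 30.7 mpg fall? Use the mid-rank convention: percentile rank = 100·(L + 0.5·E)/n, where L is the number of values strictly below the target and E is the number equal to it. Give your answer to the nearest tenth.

Sorted: 19.4, 23.1, 24.5, 30.1, 31.3, 32.5, 34.7, 37.6, 38.5, 41.5, 50.3.
Count below 30.7: L = 4; count equal: E = 0; n = 11.
Percentile rank = 100·(4 + 0.5·0)/11 = 100·4/11 = 36.36.

36.4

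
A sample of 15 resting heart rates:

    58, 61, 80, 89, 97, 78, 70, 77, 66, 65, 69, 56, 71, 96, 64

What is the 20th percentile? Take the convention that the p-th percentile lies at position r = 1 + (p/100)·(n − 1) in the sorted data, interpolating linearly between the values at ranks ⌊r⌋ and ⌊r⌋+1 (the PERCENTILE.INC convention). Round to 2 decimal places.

63.40

Sorted: 56, 58, 61, 64, 65, 66, 69, 70, 71, 77, 78, 80, 89, 96, 97.
n = 15.
r = 1 + (20/100)·(15 − 1) = 1 + 2.8 = 3.8.
Rank 3 is 61 and rank 4 is 64.
Interpolate: 61 + 0.8·(64 − 61) = 61 + 0.8·3 = 63.4.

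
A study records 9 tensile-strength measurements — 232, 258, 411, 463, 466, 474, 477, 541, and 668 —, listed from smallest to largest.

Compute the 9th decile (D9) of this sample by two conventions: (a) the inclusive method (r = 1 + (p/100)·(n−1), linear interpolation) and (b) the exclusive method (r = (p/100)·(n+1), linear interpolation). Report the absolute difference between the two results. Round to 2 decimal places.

n = 9.
(a) r = 8.2; between ranks 8 (541) and 9 (668): 566.4.
(b) r = 9 → value at rank 9 = 668.
|566.4 − 668| = 101.6.

101.60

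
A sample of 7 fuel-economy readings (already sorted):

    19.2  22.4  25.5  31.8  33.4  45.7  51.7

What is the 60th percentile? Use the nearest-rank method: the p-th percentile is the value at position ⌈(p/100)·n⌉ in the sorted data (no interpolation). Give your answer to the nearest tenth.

n = 7.
Position = ⌈60/100 · 7⌉ = ⌈4.2⌉ = 5.
The value at rank 5 is 33.4.

33.4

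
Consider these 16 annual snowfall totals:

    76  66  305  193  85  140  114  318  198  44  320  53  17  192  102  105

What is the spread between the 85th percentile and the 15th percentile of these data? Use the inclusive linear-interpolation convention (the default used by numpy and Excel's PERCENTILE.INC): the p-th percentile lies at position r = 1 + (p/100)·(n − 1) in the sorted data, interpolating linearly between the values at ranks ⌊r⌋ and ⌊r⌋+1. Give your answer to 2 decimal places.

Sorted: 17, 44, 53, 66, 76, 85, 102, 105, 114, 140, 192, 193, 198, 305, 318, 320.
n = 16.
P15: r = 3.25; ranks 3–4 are 53, 66; interpolating gives 56.25.
P85: r = 13.75; ranks 13–14 are 198, 305; interpolating gives 278.25.
Difference: 278.25 − 56.25 = 222.

222.00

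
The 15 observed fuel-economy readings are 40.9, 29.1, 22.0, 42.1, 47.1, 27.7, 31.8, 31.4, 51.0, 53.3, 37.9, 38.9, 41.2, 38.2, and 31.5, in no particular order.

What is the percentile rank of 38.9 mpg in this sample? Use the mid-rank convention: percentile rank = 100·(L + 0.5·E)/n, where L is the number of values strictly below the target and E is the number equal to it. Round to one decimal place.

56.7

Sorted: 22.0, 27.7, 29.1, 31.4, 31.5, 31.8, 37.9, 38.2, 38.9, 40.9, 41.2, 42.1, 47.1, 51.0, 53.3.
Count below 38.9: L = 8; count equal: E = 1; n = 15.
Percentile rank = 100·(8 + 0.5·1)/15 = 100·8.5/15 = 56.67.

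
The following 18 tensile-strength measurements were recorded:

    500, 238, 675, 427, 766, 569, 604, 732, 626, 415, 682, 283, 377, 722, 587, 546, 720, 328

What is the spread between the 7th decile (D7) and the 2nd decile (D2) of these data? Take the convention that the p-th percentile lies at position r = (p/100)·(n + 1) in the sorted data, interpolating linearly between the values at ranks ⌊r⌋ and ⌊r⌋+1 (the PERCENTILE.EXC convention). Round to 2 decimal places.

309.90

Sorted: 238, 283, 328, 377, 415, 427, 500, 546, 569, 587, 604, 626, 675, 682, 720, 722, 732, 766.
n = 18.
P20: r = 3.8; ranks 3–4 are 328, 377; interpolating gives 367.2.
P70: r = 13.3; ranks 13–14 are 675, 682; interpolating gives 677.1.
Difference: 677.1 − 367.2 = 309.9.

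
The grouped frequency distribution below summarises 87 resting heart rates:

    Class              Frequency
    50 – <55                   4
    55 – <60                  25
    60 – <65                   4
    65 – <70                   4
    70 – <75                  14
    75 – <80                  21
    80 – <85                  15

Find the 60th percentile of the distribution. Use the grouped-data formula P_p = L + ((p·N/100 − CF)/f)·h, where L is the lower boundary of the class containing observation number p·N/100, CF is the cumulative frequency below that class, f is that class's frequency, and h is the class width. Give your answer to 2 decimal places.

75.29

N = 87; target position k = 60/100 · 87 = 52.2.
Cumulative frequencies: 4, 29, 33, 37, 51, 72, 87.
Observation 52.2 falls in the class 75 – <80.
L = 75, CF = 51, f = 21, h = 5.
P60 = 75 + ((52.2 − 51)/21)·5 = 75 + 0.285714 = 75.2857.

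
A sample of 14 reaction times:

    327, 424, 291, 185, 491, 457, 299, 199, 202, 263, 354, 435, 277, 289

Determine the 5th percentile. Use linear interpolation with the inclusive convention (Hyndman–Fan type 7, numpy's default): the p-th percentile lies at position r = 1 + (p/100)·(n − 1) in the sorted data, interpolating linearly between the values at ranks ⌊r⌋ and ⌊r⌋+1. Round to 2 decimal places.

194.10

Sorted: 185, 199, 202, 263, 277, 289, 291, 299, 327, 354, 424, 435, 457, 491.
n = 14.
r = 1 + (5/100)·(14 − 1) = 1 + 0.65 = 1.65.
Rank 1 is 185 and rank 2 is 199.
Interpolate: 185 + 0.65·(199 − 185) = 185 + 0.65·14 = 194.1.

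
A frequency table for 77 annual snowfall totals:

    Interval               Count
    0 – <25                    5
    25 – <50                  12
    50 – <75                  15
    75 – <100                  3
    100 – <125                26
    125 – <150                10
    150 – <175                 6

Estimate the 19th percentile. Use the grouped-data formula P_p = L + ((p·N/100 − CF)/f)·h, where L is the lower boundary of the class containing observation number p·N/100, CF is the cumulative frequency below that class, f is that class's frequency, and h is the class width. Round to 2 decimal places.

N = 77; target position k = 19/100 · 77 = 14.63.
Cumulative frequencies: 5, 17, 32, 35, 61, 71, 77.
Observation 14.63 falls in the class 25 – <50.
L = 25, CF = 5, f = 12, h = 25.
P19 = 25 + ((14.63 − 5)/12)·25 = 25 + 20.0625 = 45.0625.

45.06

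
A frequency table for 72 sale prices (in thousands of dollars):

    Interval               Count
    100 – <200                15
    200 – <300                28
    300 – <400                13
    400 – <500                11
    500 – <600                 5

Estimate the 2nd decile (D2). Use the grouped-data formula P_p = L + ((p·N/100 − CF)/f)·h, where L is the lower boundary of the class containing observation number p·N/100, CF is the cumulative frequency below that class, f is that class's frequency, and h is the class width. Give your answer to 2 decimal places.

196.00

N = 72; target position k = 20/100 · 72 = 14.4.
Cumulative frequencies: 15, 43, 56, 67, 72.
Observation 14.4 falls in the class 100 – <200.
L = 100, CF = 0, f = 15, h = 100.
P20 = 100 + ((14.4 − 0)/15)·100 = 100 + 96 = 196.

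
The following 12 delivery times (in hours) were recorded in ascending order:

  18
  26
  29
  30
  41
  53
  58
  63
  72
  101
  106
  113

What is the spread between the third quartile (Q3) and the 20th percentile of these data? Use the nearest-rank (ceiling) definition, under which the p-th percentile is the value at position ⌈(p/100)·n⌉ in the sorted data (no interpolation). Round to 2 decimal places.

43.00

n = 12.
P20: rank ⌈20/100·12⌉ = 3 → 29.
P75: rank ⌈75/100·12⌉ = 9 → 72.
Difference: 72 − 29 = 43.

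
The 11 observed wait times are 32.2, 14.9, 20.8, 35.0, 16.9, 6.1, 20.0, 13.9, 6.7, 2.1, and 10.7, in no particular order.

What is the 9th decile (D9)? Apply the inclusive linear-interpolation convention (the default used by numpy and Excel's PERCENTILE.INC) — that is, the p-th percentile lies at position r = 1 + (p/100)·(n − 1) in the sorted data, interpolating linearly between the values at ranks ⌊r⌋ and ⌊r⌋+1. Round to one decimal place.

Sorted: 2.1, 6.1, 6.7, 10.7, 13.9, 14.9, 16.9, 20.0, 20.8, 32.2, 35.0.
n = 11.
r = 1 + (90/100)·(11 − 1) = 1 + 9 = 10.
r is an integer, so P90 is the value at rank 10: 32.2.

32.2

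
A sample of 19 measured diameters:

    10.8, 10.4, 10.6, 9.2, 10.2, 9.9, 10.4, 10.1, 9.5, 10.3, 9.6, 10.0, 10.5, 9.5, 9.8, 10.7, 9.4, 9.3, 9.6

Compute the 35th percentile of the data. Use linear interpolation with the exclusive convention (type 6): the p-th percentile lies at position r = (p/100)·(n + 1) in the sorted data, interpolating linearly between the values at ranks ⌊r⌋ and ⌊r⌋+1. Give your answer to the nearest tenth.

9.6

Sorted: 9.2, 9.3, 9.4, 9.5, 9.5, 9.6, 9.6, 9.8, 9.9, 10.0, 10.1, 10.2, 10.3, 10.4, 10.4, 10.5, 10.6, 10.7, 10.8.
n = 19.
r = (35/100)·(19 + 1) = 7.
r is an integer, so P35 is the value at rank 7: 9.6.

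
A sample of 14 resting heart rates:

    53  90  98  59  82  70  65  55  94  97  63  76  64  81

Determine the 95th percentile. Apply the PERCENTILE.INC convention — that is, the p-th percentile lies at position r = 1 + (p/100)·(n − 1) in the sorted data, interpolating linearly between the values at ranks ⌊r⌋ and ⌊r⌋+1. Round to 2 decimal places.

97.35

Sorted: 53, 55, 59, 63, 64, 65, 70, 76, 81, 82, 90, 94, 97, 98.
n = 14.
r = 1 + (95/100)·(14 − 1) = 1 + 12.35 = 13.35.
Rank 13 is 97 and rank 14 is 98.
Interpolate: 97 + 0.35·(98 − 97) = 97 + 0.35·1 = 97.35.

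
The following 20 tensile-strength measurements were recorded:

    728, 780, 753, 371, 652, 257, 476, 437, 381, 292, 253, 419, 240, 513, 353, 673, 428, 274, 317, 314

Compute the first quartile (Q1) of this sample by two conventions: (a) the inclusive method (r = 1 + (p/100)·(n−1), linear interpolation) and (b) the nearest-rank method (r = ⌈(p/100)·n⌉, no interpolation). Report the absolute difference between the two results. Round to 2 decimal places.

16.50

Sorted: 240, 253, 257, 274, 292, 314, 317, 353, 371, 381, 419, 428, 437, 476, 513, 652, 673, 728, 753, 780.
n = 20.
(a) r = 5.75; between ranks 5 (292) and 6 (314): 308.5.
(b) the nearest-rank method: rank 5 → 292.
|308.5 − 292| = 16.5.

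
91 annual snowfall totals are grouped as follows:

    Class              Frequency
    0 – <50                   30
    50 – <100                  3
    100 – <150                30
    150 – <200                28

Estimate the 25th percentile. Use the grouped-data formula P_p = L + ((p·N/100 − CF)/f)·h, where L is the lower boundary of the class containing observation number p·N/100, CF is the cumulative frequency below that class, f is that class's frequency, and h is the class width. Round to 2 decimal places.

N = 91; target position k = 25/100 · 91 = 22.75.
Cumulative frequencies: 30, 33, 63, 91.
Observation 22.75 falls in the class 0 – <50.
L = 0, CF = 0, f = 30, h = 50.
P25 = 0 + ((22.75 − 0)/30)·50 = 0 + 37.9167 = 37.9167.

37.92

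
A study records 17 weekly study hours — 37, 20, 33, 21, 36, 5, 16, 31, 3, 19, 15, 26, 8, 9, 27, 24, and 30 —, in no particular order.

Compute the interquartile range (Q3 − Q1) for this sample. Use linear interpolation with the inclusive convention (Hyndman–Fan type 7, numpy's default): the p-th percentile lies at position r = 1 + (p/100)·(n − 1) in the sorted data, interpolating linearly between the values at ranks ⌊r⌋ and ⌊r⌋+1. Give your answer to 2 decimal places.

Sorted: 3, 5, 8, 9, 15, 16, 19, 20, 21, 24, 26, 27, 30, 31, 33, 36, 37.
n = 17.
P25: r = 5 (integer) → 15.
P75: r = 13 (integer) → 30.
Difference: 30 − 15 = 15.

15.00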